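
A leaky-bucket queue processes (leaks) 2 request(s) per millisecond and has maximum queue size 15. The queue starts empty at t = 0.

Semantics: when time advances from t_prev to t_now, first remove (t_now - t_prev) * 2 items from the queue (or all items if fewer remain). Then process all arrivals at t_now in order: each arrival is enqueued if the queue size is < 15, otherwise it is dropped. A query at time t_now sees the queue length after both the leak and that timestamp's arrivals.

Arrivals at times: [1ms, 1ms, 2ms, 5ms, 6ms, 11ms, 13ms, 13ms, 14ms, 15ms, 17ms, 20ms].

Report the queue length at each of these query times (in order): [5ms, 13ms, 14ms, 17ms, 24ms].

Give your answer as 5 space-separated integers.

Queue lengths at query times:
  query t=5ms: backlog = 1
  query t=13ms: backlog = 2
  query t=14ms: backlog = 1
  query t=17ms: backlog = 1
  query t=24ms: backlog = 0

Answer: 1 2 1 1 0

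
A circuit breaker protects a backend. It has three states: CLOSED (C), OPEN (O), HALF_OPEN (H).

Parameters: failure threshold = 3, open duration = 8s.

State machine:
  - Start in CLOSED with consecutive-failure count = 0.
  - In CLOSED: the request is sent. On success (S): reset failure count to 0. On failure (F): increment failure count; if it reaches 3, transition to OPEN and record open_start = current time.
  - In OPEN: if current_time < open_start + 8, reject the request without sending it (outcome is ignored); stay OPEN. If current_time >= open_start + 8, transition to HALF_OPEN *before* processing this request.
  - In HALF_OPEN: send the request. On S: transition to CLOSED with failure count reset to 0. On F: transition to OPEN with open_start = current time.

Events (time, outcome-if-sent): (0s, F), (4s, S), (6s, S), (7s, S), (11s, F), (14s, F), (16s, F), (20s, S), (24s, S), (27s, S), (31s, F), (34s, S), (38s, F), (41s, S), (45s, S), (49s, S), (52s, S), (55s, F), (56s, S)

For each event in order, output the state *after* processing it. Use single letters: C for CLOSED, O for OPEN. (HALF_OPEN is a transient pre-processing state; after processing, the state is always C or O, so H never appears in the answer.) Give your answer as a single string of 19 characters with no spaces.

Answer: CCCCCCOOCCCCCCCCCCC

Derivation:
State after each event:
  event#1 t=0s outcome=F: state=CLOSED
  event#2 t=4s outcome=S: state=CLOSED
  event#3 t=6s outcome=S: state=CLOSED
  event#4 t=7s outcome=S: state=CLOSED
  event#5 t=11s outcome=F: state=CLOSED
  event#6 t=14s outcome=F: state=CLOSED
  event#7 t=16s outcome=F: state=OPEN
  event#8 t=20s outcome=S: state=OPEN
  event#9 t=24s outcome=S: state=CLOSED
  event#10 t=27s outcome=S: state=CLOSED
  event#11 t=31s outcome=F: state=CLOSED
  event#12 t=34s outcome=S: state=CLOSED
  event#13 t=38s outcome=F: state=CLOSED
  event#14 t=41s outcome=S: state=CLOSED
  event#15 t=45s outcome=S: state=CLOSED
  event#16 t=49s outcome=S: state=CLOSED
  event#17 t=52s outcome=S: state=CLOSED
  event#18 t=55s outcome=F: state=CLOSED
  event#19 t=56s outcome=S: state=CLOSED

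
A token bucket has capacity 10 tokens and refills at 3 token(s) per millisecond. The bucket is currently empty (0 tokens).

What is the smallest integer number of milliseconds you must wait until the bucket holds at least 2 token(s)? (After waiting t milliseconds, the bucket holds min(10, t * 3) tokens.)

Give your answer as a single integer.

Answer: 1

Derivation:
Need t * 3 >= 2, so t >= 2/3.
Smallest integer t = ceil(2/3) = 1.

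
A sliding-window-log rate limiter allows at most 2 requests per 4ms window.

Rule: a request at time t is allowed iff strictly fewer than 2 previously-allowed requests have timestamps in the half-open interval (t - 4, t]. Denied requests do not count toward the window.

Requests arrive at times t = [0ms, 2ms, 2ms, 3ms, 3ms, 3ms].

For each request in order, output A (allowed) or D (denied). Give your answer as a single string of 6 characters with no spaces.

Tracking allowed requests in the window:
  req#1 t=0ms: ALLOW
  req#2 t=2ms: ALLOW
  req#3 t=2ms: DENY
  req#4 t=3ms: DENY
  req#5 t=3ms: DENY
  req#6 t=3ms: DENY

Answer: AADDDD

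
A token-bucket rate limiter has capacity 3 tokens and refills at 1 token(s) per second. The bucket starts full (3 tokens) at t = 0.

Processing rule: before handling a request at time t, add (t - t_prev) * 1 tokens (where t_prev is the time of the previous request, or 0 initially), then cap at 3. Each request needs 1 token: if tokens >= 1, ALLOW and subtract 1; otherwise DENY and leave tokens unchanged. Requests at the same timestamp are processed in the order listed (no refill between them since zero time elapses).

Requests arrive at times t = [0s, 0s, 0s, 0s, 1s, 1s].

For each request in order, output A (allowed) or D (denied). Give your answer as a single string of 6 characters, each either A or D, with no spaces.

Answer: AAADAD

Derivation:
Simulating step by step:
  req#1 t=0s: ALLOW
  req#2 t=0s: ALLOW
  req#3 t=0s: ALLOW
  req#4 t=0s: DENY
  req#5 t=1s: ALLOW
  req#6 t=1s: DENY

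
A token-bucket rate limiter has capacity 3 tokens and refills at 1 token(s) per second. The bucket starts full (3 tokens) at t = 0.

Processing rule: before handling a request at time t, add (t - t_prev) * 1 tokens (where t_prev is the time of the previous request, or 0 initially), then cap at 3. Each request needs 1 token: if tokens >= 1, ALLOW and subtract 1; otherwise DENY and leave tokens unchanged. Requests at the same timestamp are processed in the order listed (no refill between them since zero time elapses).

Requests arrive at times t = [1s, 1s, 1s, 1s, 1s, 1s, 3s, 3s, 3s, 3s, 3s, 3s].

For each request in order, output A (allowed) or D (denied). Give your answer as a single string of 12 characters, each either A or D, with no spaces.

Answer: AAADDDAADDDD

Derivation:
Simulating step by step:
  req#1 t=1s: ALLOW
  req#2 t=1s: ALLOW
  req#3 t=1s: ALLOW
  req#4 t=1s: DENY
  req#5 t=1s: DENY
  req#6 t=1s: DENY
  req#7 t=3s: ALLOW
  req#8 t=3s: ALLOW
  req#9 t=3s: DENY
  req#10 t=3s: DENY
  req#11 t=3s: DENY
  req#12 t=3s: DENY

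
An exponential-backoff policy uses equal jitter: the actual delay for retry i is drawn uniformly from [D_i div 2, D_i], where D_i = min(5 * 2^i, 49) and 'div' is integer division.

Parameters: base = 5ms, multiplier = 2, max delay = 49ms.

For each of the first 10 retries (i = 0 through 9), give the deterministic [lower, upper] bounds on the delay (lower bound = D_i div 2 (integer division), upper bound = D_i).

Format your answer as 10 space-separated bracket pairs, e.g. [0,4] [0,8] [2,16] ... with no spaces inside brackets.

Answer: [2,5] [5,10] [10,20] [20,40] [24,49] [24,49] [24,49] [24,49] [24,49] [24,49]

Derivation:
Computing bounds per retry:
  i=0: D_i=min(5*2^0,49)=5, bounds=[2,5]
  i=1: D_i=min(5*2^1,49)=10, bounds=[5,10]
  i=2: D_i=min(5*2^2,49)=20, bounds=[10,20]
  i=3: D_i=min(5*2^3,49)=40, bounds=[20,40]
  i=4: D_i=min(5*2^4,49)=49, bounds=[24,49]
  i=5: D_i=min(5*2^5,49)=49, bounds=[24,49]
  i=6: D_i=min(5*2^6,49)=49, bounds=[24,49]
  i=7: D_i=min(5*2^7,49)=49, bounds=[24,49]
  i=8: D_i=min(5*2^8,49)=49, bounds=[24,49]
  i=9: D_i=min(5*2^9,49)=49, bounds=[24,49]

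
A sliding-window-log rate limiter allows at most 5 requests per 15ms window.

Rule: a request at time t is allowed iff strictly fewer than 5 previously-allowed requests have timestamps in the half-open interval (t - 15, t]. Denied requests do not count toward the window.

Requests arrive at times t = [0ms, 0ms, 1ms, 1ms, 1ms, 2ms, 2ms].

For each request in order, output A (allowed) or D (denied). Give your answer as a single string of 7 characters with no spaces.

Tracking allowed requests in the window:
  req#1 t=0ms: ALLOW
  req#2 t=0ms: ALLOW
  req#3 t=1ms: ALLOW
  req#4 t=1ms: ALLOW
  req#5 t=1ms: ALLOW
  req#6 t=2ms: DENY
  req#7 t=2ms: DENY

Answer: AAAAADD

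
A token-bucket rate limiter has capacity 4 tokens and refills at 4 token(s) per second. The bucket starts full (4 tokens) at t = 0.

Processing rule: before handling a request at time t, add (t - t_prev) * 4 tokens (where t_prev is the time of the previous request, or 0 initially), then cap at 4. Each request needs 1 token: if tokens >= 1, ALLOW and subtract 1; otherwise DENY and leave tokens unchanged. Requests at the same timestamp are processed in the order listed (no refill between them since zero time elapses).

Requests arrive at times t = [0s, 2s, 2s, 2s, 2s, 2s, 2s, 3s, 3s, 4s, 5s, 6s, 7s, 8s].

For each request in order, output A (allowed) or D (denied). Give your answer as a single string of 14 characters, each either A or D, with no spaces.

Answer: AAAAADDAAAAAAA

Derivation:
Simulating step by step:
  req#1 t=0s: ALLOW
  req#2 t=2s: ALLOW
  req#3 t=2s: ALLOW
  req#4 t=2s: ALLOW
  req#5 t=2s: ALLOW
  req#6 t=2s: DENY
  req#7 t=2s: DENY
  req#8 t=3s: ALLOW
  req#9 t=3s: ALLOW
  req#10 t=4s: ALLOW
  req#11 t=5s: ALLOW
  req#12 t=6s: ALLOW
  req#13 t=7s: ALLOW
  req#14 t=8s: ALLOW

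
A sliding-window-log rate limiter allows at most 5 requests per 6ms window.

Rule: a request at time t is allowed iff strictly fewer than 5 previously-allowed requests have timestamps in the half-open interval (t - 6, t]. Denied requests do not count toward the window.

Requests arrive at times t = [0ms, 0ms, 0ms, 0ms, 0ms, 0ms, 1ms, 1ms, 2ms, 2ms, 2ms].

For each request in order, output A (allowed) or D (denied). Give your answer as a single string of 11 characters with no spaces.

Tracking allowed requests in the window:
  req#1 t=0ms: ALLOW
  req#2 t=0ms: ALLOW
  req#3 t=0ms: ALLOW
  req#4 t=0ms: ALLOW
  req#5 t=0ms: ALLOW
  req#6 t=0ms: DENY
  req#7 t=1ms: DENY
  req#8 t=1ms: DENY
  req#9 t=2ms: DENY
  req#10 t=2ms: DENY
  req#11 t=2ms: DENY

Answer: AAAAADDDDDD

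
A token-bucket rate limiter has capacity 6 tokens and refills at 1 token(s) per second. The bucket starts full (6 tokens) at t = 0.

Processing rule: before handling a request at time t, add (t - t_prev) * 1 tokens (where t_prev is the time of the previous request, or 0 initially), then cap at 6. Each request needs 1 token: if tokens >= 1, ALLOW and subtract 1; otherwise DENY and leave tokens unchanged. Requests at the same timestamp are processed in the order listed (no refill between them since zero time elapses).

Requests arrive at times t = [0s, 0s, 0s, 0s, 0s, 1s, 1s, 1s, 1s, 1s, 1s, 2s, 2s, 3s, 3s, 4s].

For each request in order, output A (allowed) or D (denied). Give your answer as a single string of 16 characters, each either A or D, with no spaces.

Answer: AAAAAAADDDDADADA

Derivation:
Simulating step by step:
  req#1 t=0s: ALLOW
  req#2 t=0s: ALLOW
  req#3 t=0s: ALLOW
  req#4 t=0s: ALLOW
  req#5 t=0s: ALLOW
  req#6 t=1s: ALLOW
  req#7 t=1s: ALLOW
  req#8 t=1s: DENY
  req#9 t=1s: DENY
  req#10 t=1s: DENY
  req#11 t=1s: DENY
  req#12 t=2s: ALLOW
  req#13 t=2s: DENY
  req#14 t=3s: ALLOW
  req#15 t=3s: DENY
  req#16 t=4s: ALLOW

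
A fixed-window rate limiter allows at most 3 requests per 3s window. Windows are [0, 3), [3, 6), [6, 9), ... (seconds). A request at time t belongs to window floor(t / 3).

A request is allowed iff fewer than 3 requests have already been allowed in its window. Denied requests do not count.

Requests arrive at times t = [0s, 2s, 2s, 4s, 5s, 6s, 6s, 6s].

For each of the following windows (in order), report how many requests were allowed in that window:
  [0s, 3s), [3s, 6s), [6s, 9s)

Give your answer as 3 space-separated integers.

Processing requests:
  req#1 t=0s (window 0): ALLOW
  req#2 t=2s (window 0): ALLOW
  req#3 t=2s (window 0): ALLOW
  req#4 t=4s (window 1): ALLOW
  req#5 t=5s (window 1): ALLOW
  req#6 t=6s (window 2): ALLOW
  req#7 t=6s (window 2): ALLOW
  req#8 t=6s (window 2): ALLOW

Allowed counts by window: 3 2 3

Answer: 3 2 3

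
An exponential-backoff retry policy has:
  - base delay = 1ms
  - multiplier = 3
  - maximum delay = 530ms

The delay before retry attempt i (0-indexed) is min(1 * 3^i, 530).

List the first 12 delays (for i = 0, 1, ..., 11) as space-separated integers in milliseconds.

Computing each delay:
  i=0: min(1*3^0, 530) = 1
  i=1: min(1*3^1, 530) = 3
  i=2: min(1*3^2, 530) = 9
  i=3: min(1*3^3, 530) = 27
  i=4: min(1*3^4, 530) = 81
  i=5: min(1*3^5, 530) = 243
  i=6: min(1*3^6, 530) = 530
  i=7: min(1*3^7, 530) = 530
  i=8: min(1*3^8, 530) = 530
  i=9: min(1*3^9, 530) = 530
  i=10: min(1*3^10, 530) = 530
  i=11: min(1*3^11, 530) = 530

Answer: 1 3 9 27 81 243 530 530 530 530 530 530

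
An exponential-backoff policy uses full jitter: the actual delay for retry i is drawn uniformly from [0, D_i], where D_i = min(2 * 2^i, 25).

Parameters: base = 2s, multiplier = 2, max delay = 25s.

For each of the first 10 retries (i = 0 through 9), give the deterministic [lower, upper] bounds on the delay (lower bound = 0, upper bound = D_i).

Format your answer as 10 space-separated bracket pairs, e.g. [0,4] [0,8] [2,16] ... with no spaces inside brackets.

Computing bounds per retry:
  i=0: D_i=min(2*2^0,25)=2, bounds=[0,2]
  i=1: D_i=min(2*2^1,25)=4, bounds=[0,4]
  i=2: D_i=min(2*2^2,25)=8, bounds=[0,8]
  i=3: D_i=min(2*2^3,25)=16, bounds=[0,16]
  i=4: D_i=min(2*2^4,25)=25, bounds=[0,25]
  i=5: D_i=min(2*2^5,25)=25, bounds=[0,25]
  i=6: D_i=min(2*2^6,25)=25, bounds=[0,25]
  i=7: D_i=min(2*2^7,25)=25, bounds=[0,25]
  i=8: D_i=min(2*2^8,25)=25, bounds=[0,25]
  i=9: D_i=min(2*2^9,25)=25, bounds=[0,25]

Answer: [0,2] [0,4] [0,8] [0,16] [0,25] [0,25] [0,25] [0,25] [0,25] [0,25]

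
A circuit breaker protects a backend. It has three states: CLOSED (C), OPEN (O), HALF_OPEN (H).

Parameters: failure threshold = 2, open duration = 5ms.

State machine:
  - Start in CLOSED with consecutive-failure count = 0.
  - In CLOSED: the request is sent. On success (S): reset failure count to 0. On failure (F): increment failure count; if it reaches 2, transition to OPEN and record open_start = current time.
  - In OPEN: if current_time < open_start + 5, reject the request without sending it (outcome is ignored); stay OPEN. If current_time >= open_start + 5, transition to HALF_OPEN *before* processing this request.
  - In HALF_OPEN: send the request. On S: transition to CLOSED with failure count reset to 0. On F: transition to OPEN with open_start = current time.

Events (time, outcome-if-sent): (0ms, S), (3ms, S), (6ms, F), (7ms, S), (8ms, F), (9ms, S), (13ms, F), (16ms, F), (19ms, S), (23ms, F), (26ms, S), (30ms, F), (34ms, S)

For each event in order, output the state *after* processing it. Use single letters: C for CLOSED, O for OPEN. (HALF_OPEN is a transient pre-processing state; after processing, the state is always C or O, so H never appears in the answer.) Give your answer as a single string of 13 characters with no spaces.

State after each event:
  event#1 t=0ms outcome=S: state=CLOSED
  event#2 t=3ms outcome=S: state=CLOSED
  event#3 t=6ms outcome=F: state=CLOSED
  event#4 t=7ms outcome=S: state=CLOSED
  event#5 t=8ms outcome=F: state=CLOSED
  event#6 t=9ms outcome=S: state=CLOSED
  event#7 t=13ms outcome=F: state=CLOSED
  event#8 t=16ms outcome=F: state=OPEN
  event#9 t=19ms outcome=S: state=OPEN
  event#10 t=23ms outcome=F: state=OPEN
  event#11 t=26ms outcome=S: state=OPEN
  event#12 t=30ms outcome=F: state=OPEN
  event#13 t=34ms outcome=S: state=OPEN

Answer: CCCCCCCOOOOOO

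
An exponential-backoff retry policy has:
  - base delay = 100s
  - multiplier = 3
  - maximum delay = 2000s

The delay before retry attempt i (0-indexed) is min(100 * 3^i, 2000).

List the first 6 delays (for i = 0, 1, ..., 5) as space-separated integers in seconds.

Answer: 100 300 900 2000 2000 2000

Derivation:
Computing each delay:
  i=0: min(100*3^0, 2000) = 100
  i=1: min(100*3^1, 2000) = 300
  i=2: min(100*3^2, 2000) = 900
  i=3: min(100*3^3, 2000) = 2000
  i=4: min(100*3^4, 2000) = 2000
  i=5: min(100*3^5, 2000) = 2000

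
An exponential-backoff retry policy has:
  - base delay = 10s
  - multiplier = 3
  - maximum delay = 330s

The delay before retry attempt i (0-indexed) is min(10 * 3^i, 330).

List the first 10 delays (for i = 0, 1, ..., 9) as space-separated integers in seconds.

Answer: 10 30 90 270 330 330 330 330 330 330

Derivation:
Computing each delay:
  i=0: min(10*3^0, 330) = 10
  i=1: min(10*3^1, 330) = 30
  i=2: min(10*3^2, 330) = 90
  i=3: min(10*3^3, 330) = 270
  i=4: min(10*3^4, 330) = 330
  i=5: min(10*3^5, 330) = 330
  i=6: min(10*3^6, 330) = 330
  i=7: min(10*3^7, 330) = 330
  i=8: min(10*3^8, 330) = 330
  i=9: min(10*3^9, 330) = 330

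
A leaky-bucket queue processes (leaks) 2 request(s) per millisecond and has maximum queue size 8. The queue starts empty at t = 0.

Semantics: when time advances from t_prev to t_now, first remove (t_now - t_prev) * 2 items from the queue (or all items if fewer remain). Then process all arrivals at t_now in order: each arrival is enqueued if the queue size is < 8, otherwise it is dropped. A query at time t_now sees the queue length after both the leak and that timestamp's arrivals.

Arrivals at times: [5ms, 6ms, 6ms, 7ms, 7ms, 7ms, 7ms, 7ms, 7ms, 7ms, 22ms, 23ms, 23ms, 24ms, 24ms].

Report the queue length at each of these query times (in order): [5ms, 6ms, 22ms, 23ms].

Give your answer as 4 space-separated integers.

Queue lengths at query times:
  query t=5ms: backlog = 1
  query t=6ms: backlog = 2
  query t=22ms: backlog = 1
  query t=23ms: backlog = 2

Answer: 1 2 1 2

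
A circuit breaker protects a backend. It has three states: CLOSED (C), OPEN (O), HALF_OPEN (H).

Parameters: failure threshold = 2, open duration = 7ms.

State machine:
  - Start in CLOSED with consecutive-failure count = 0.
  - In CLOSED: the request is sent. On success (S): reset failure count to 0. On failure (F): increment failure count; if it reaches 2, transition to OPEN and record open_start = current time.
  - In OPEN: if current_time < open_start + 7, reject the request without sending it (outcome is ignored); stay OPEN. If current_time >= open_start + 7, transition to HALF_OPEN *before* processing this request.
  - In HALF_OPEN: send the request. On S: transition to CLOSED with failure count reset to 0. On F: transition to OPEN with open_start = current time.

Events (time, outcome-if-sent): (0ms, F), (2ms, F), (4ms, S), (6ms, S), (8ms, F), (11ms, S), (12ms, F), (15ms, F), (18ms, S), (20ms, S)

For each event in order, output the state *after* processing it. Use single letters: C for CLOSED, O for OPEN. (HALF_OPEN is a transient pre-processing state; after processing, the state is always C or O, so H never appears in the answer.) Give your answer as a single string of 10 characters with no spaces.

Answer: COOOOCCOOO

Derivation:
State after each event:
  event#1 t=0ms outcome=F: state=CLOSED
  event#2 t=2ms outcome=F: state=OPEN
  event#3 t=4ms outcome=S: state=OPEN
  event#4 t=6ms outcome=S: state=OPEN
  event#5 t=8ms outcome=F: state=OPEN
  event#6 t=11ms outcome=S: state=CLOSED
  event#7 t=12ms outcome=F: state=CLOSED
  event#8 t=15ms outcome=F: state=OPEN
  event#9 t=18ms outcome=S: state=OPEN
  event#10 t=20ms outcome=S: state=OPEN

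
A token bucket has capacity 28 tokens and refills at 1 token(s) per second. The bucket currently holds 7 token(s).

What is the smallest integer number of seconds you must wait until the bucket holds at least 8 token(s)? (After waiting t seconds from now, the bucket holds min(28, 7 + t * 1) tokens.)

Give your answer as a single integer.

Answer: 1

Derivation:
Need 7 + t * 1 >= 8, so t >= 1/1.
Smallest integer t = ceil(1/1) = 1.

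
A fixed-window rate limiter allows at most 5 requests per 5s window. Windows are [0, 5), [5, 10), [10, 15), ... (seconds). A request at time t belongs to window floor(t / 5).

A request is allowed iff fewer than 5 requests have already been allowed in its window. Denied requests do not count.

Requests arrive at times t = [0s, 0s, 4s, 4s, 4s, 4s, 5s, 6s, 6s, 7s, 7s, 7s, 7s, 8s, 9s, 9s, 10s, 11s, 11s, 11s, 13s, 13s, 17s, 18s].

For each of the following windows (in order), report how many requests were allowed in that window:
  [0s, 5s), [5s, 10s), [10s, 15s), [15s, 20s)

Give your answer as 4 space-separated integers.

Answer: 5 5 5 2

Derivation:
Processing requests:
  req#1 t=0s (window 0): ALLOW
  req#2 t=0s (window 0): ALLOW
  req#3 t=4s (window 0): ALLOW
  req#4 t=4s (window 0): ALLOW
  req#5 t=4s (window 0): ALLOW
  req#6 t=4s (window 0): DENY
  req#7 t=5s (window 1): ALLOW
  req#8 t=6s (window 1): ALLOW
  req#9 t=6s (window 1): ALLOW
  req#10 t=7s (window 1): ALLOW
  req#11 t=7s (window 1): ALLOW
  req#12 t=7s (window 1): DENY
  req#13 t=7s (window 1): DENY
  req#14 t=8s (window 1): DENY
  req#15 t=9s (window 1): DENY
  req#16 t=9s (window 1): DENY
  req#17 t=10s (window 2): ALLOW
  req#18 t=11s (window 2): ALLOW
  req#19 t=11s (window 2): ALLOW
  req#20 t=11s (window 2): ALLOW
  req#21 t=13s (window 2): ALLOW
  req#22 t=13s (window 2): DENY
  req#23 t=17s (window 3): ALLOW
  req#24 t=18s (window 3): ALLOW

Allowed counts by window: 5 5 5 2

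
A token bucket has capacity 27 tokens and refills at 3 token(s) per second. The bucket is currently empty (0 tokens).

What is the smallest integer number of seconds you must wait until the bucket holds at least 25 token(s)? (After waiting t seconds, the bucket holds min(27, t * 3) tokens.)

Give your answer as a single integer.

Need t * 3 >= 25, so t >= 25/3.
Smallest integer t = ceil(25/3) = 9.

Answer: 9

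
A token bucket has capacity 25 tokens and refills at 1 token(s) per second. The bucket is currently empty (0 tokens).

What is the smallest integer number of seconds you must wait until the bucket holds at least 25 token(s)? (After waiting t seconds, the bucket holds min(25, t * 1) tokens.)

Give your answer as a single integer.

Answer: 25

Derivation:
Need t * 1 >= 25, so t >= 25/1.
Smallest integer t = ceil(25/1) = 25.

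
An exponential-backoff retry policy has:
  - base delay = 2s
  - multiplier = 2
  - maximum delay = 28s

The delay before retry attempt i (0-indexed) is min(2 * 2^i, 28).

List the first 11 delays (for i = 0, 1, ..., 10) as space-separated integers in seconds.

Computing each delay:
  i=0: min(2*2^0, 28) = 2
  i=1: min(2*2^1, 28) = 4
  i=2: min(2*2^2, 28) = 8
  i=3: min(2*2^3, 28) = 16
  i=4: min(2*2^4, 28) = 28
  i=5: min(2*2^5, 28) = 28
  i=6: min(2*2^6, 28) = 28
  i=7: min(2*2^7, 28) = 28
  i=8: min(2*2^8, 28) = 28
  i=9: min(2*2^9, 28) = 28
  i=10: min(2*2^10, 28) = 28

Answer: 2 4 8 16 28 28 28 28 28 28 28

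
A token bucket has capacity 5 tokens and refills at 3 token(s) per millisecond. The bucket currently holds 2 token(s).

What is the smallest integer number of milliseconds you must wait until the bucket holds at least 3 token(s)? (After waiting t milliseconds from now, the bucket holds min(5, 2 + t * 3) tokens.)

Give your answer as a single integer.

Answer: 1

Derivation:
Need 2 + t * 3 >= 3, so t >= 1/3.
Smallest integer t = ceil(1/3) = 1.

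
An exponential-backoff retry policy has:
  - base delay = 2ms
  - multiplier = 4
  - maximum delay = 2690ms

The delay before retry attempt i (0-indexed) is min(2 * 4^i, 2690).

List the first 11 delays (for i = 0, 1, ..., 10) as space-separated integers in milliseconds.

Computing each delay:
  i=0: min(2*4^0, 2690) = 2
  i=1: min(2*4^1, 2690) = 8
  i=2: min(2*4^2, 2690) = 32
  i=3: min(2*4^3, 2690) = 128
  i=4: min(2*4^4, 2690) = 512
  i=5: min(2*4^5, 2690) = 2048
  i=6: min(2*4^6, 2690) = 2690
  i=7: min(2*4^7, 2690) = 2690
  i=8: min(2*4^8, 2690) = 2690
  i=9: min(2*4^9, 2690) = 2690
  i=10: min(2*4^10, 2690) = 2690

Answer: 2 8 32 128 512 2048 2690 2690 2690 2690 2690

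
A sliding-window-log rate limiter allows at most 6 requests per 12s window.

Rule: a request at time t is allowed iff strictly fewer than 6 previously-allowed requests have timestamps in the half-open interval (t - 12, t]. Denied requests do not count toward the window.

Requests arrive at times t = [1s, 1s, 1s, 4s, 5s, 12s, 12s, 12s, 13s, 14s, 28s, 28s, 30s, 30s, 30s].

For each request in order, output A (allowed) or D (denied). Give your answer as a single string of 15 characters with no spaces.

Tracking allowed requests in the window:
  req#1 t=1s: ALLOW
  req#2 t=1s: ALLOW
  req#3 t=1s: ALLOW
  req#4 t=4s: ALLOW
  req#5 t=5s: ALLOW
  req#6 t=12s: ALLOW
  req#7 t=12s: DENY
  req#8 t=12s: DENY
  req#9 t=13s: ALLOW
  req#10 t=14s: ALLOW
  req#11 t=28s: ALLOW
  req#12 t=28s: ALLOW
  req#13 t=30s: ALLOW
  req#14 t=30s: ALLOW
  req#15 t=30s: ALLOW

Answer: AAAAAADDAAAAAAA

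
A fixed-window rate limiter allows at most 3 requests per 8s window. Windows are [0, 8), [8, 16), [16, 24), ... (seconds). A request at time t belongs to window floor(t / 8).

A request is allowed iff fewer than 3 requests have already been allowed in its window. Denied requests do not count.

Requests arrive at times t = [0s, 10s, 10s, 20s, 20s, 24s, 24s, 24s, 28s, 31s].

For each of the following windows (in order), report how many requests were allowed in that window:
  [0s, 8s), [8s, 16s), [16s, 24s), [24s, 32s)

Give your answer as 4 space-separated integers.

Answer: 1 2 2 3

Derivation:
Processing requests:
  req#1 t=0s (window 0): ALLOW
  req#2 t=10s (window 1): ALLOW
  req#3 t=10s (window 1): ALLOW
  req#4 t=20s (window 2): ALLOW
  req#5 t=20s (window 2): ALLOW
  req#6 t=24s (window 3): ALLOW
  req#7 t=24s (window 3): ALLOW
  req#8 t=24s (window 3): ALLOW
  req#9 t=28s (window 3): DENY
  req#10 t=31s (window 3): DENY

Allowed counts by window: 1 2 2 3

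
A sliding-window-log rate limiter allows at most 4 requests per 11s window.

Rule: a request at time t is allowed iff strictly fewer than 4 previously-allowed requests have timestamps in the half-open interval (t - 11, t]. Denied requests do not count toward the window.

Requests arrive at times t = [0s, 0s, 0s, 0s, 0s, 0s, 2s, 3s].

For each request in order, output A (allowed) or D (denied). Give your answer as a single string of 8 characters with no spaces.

Tracking allowed requests in the window:
  req#1 t=0s: ALLOW
  req#2 t=0s: ALLOW
  req#3 t=0s: ALLOW
  req#4 t=0s: ALLOW
  req#5 t=0s: DENY
  req#6 t=0s: DENY
  req#7 t=2s: DENY
  req#8 t=3s: DENY

Answer: AAAADDDD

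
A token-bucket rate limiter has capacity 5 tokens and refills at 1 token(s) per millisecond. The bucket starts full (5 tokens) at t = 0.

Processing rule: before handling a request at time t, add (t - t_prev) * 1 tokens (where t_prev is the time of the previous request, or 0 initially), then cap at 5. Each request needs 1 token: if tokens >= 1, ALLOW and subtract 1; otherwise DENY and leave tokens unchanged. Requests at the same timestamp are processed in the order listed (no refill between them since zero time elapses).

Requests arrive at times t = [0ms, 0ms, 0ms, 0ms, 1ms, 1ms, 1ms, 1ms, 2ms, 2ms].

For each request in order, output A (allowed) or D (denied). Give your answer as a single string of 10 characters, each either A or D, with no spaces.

Simulating step by step:
  req#1 t=0ms: ALLOW
  req#2 t=0ms: ALLOW
  req#3 t=0ms: ALLOW
  req#4 t=0ms: ALLOW
  req#5 t=1ms: ALLOW
  req#6 t=1ms: ALLOW
  req#7 t=1ms: DENY
  req#8 t=1ms: DENY
  req#9 t=2ms: ALLOW
  req#10 t=2ms: DENY

Answer: AAAAAADDAD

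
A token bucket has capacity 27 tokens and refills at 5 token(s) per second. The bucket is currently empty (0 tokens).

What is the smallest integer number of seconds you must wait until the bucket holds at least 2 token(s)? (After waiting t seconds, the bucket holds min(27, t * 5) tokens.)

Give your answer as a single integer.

Answer: 1

Derivation:
Need t * 5 >= 2, so t >= 2/5.
Smallest integer t = ceil(2/5) = 1.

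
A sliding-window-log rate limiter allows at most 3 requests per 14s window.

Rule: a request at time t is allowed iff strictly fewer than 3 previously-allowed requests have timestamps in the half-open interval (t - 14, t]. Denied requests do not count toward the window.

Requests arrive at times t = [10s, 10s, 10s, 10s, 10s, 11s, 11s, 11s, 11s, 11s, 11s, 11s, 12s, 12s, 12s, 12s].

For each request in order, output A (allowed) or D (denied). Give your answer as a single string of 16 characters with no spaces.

Answer: AAADDDDDDDDDDDDD

Derivation:
Tracking allowed requests in the window:
  req#1 t=10s: ALLOW
  req#2 t=10s: ALLOW
  req#3 t=10s: ALLOW
  req#4 t=10s: DENY
  req#5 t=10s: DENY
  req#6 t=11s: DENY
  req#7 t=11s: DENY
  req#8 t=11s: DENY
  req#9 t=11s: DENY
  req#10 t=11s: DENY
  req#11 t=11s: DENY
  req#12 t=11s: DENY
  req#13 t=12s: DENY
  req#14 t=12s: DENY
  req#15 t=12s: DENY
  req#16 t=12s: DENY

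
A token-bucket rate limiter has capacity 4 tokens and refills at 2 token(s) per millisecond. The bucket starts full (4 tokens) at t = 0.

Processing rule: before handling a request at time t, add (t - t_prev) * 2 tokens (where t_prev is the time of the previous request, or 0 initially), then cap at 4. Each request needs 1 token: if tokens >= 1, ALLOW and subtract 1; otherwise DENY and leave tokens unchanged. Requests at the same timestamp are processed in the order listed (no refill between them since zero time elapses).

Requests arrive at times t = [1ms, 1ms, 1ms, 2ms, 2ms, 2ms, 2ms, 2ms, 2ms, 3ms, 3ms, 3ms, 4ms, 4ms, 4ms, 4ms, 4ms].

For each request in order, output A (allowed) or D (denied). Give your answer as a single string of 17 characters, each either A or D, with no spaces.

Answer: AAAAAADDDAADAADDD

Derivation:
Simulating step by step:
  req#1 t=1ms: ALLOW
  req#2 t=1ms: ALLOW
  req#3 t=1ms: ALLOW
  req#4 t=2ms: ALLOW
  req#5 t=2ms: ALLOW
  req#6 t=2ms: ALLOW
  req#7 t=2ms: DENY
  req#8 t=2ms: DENY
  req#9 t=2ms: DENY
  req#10 t=3ms: ALLOW
  req#11 t=3ms: ALLOW
  req#12 t=3ms: DENY
  req#13 t=4ms: ALLOW
  req#14 t=4ms: ALLOW
  req#15 t=4ms: DENY
  req#16 t=4ms: DENY
  req#17 t=4ms: DENY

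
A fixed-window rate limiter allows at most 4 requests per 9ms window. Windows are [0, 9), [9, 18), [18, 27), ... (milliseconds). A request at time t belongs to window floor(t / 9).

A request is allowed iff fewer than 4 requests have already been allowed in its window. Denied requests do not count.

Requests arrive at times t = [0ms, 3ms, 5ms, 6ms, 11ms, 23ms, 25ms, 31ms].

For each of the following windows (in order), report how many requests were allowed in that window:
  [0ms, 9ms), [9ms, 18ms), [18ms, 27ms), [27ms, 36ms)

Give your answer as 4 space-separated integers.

Processing requests:
  req#1 t=0ms (window 0): ALLOW
  req#2 t=3ms (window 0): ALLOW
  req#3 t=5ms (window 0): ALLOW
  req#4 t=6ms (window 0): ALLOW
  req#5 t=11ms (window 1): ALLOW
  req#6 t=23ms (window 2): ALLOW
  req#7 t=25ms (window 2): ALLOW
  req#8 t=31ms (window 3): ALLOW

Allowed counts by window: 4 1 2 1

Answer: 4 1 2 1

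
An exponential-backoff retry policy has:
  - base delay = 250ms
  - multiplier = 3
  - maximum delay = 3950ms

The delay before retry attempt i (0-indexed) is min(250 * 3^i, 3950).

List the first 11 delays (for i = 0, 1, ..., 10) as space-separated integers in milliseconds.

Answer: 250 750 2250 3950 3950 3950 3950 3950 3950 3950 3950

Derivation:
Computing each delay:
  i=0: min(250*3^0, 3950) = 250
  i=1: min(250*3^1, 3950) = 750
  i=2: min(250*3^2, 3950) = 2250
  i=3: min(250*3^3, 3950) = 3950
  i=4: min(250*3^4, 3950) = 3950
  i=5: min(250*3^5, 3950) = 3950
  i=6: min(250*3^6, 3950) = 3950
  i=7: min(250*3^7, 3950) = 3950
  i=8: min(250*3^8, 3950) = 3950
  i=9: min(250*3^9, 3950) = 3950
  i=10: min(250*3^10, 3950) = 3950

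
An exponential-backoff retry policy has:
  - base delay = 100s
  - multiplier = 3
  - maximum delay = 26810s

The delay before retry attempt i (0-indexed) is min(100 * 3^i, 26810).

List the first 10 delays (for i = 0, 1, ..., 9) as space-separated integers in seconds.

Computing each delay:
  i=0: min(100*3^0, 26810) = 100
  i=1: min(100*3^1, 26810) = 300
  i=2: min(100*3^2, 26810) = 900
  i=3: min(100*3^3, 26810) = 2700
  i=4: min(100*3^4, 26810) = 8100
  i=5: min(100*3^5, 26810) = 24300
  i=6: min(100*3^6, 26810) = 26810
  i=7: min(100*3^7, 26810) = 26810
  i=8: min(100*3^8, 26810) = 26810
  i=9: min(100*3^9, 26810) = 26810

Answer: 100 300 900 2700 8100 24300 26810 26810 26810 26810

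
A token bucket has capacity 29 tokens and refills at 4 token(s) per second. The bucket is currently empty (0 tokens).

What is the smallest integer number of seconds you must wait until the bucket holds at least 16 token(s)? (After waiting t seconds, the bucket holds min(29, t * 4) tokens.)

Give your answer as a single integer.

Need t * 4 >= 16, so t >= 16/4.
Smallest integer t = ceil(16/4) = 4.

Answer: 4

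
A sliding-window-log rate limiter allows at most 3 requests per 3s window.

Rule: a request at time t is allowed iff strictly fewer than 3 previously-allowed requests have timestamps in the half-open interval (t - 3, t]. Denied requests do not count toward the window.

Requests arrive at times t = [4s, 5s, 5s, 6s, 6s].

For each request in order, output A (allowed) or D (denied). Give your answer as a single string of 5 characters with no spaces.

Answer: AAADD

Derivation:
Tracking allowed requests in the window:
  req#1 t=4s: ALLOW
  req#2 t=5s: ALLOW
  req#3 t=5s: ALLOW
  req#4 t=6s: DENY
  req#5 t=6s: DENY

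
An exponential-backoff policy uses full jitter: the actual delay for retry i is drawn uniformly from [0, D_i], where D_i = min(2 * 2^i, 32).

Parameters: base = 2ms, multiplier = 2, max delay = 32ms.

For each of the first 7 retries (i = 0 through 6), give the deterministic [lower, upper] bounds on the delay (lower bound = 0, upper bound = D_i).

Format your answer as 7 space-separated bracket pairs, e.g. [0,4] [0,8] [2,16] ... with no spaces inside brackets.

Computing bounds per retry:
  i=0: D_i=min(2*2^0,32)=2, bounds=[0,2]
  i=1: D_i=min(2*2^1,32)=4, bounds=[0,4]
  i=2: D_i=min(2*2^2,32)=8, bounds=[0,8]
  i=3: D_i=min(2*2^3,32)=16, bounds=[0,16]
  i=4: D_i=min(2*2^4,32)=32, bounds=[0,32]
  i=5: D_i=min(2*2^5,32)=32, bounds=[0,32]
  i=6: D_i=min(2*2^6,32)=32, bounds=[0,32]

Answer: [0,2] [0,4] [0,8] [0,16] [0,32] [0,32] [0,32]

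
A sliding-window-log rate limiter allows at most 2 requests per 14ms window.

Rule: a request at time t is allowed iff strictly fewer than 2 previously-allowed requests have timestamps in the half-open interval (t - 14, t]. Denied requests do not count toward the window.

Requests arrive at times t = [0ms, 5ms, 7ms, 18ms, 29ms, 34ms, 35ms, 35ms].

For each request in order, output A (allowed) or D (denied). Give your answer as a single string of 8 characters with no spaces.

Answer: AADAAADD

Derivation:
Tracking allowed requests in the window:
  req#1 t=0ms: ALLOW
  req#2 t=5ms: ALLOW
  req#3 t=7ms: DENY
  req#4 t=18ms: ALLOW
  req#5 t=29ms: ALLOW
  req#6 t=34ms: ALLOW
  req#7 t=35ms: DENY
  req#8 t=35ms: DENY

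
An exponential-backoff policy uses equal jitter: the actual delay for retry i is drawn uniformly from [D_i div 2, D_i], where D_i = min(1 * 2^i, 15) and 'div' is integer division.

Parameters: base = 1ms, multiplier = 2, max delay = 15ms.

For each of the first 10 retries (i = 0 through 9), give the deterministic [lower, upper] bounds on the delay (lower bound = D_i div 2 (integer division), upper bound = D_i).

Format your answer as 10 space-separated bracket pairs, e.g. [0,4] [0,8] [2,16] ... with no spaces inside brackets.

Answer: [0,1] [1,2] [2,4] [4,8] [7,15] [7,15] [7,15] [7,15] [7,15] [7,15]

Derivation:
Computing bounds per retry:
  i=0: D_i=min(1*2^0,15)=1, bounds=[0,1]
  i=1: D_i=min(1*2^1,15)=2, bounds=[1,2]
  i=2: D_i=min(1*2^2,15)=4, bounds=[2,4]
  i=3: D_i=min(1*2^3,15)=8, bounds=[4,8]
  i=4: D_i=min(1*2^4,15)=15, bounds=[7,15]
  i=5: D_i=min(1*2^5,15)=15, bounds=[7,15]
  i=6: D_i=min(1*2^6,15)=15, bounds=[7,15]
  i=7: D_i=min(1*2^7,15)=15, bounds=[7,15]
  i=8: D_i=min(1*2^8,15)=15, bounds=[7,15]
  i=9: D_i=min(1*2^9,15)=15, bounds=[7,15]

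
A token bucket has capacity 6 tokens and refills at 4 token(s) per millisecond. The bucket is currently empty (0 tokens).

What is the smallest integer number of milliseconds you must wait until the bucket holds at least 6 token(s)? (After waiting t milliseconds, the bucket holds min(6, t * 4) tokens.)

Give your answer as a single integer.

Answer: 2

Derivation:
Need t * 4 >= 6, so t >= 6/4.
Smallest integer t = ceil(6/4) = 2.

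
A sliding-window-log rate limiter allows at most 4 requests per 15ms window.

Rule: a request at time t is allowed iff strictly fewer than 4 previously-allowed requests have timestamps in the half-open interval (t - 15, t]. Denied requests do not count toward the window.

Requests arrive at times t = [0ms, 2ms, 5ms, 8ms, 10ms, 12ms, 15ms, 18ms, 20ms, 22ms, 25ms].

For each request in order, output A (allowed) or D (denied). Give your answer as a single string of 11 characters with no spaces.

Tracking allowed requests in the window:
  req#1 t=0ms: ALLOW
  req#2 t=2ms: ALLOW
  req#3 t=5ms: ALLOW
  req#4 t=8ms: ALLOW
  req#5 t=10ms: DENY
  req#6 t=12ms: DENY
  req#7 t=15ms: ALLOW
  req#8 t=18ms: ALLOW
  req#9 t=20ms: ALLOW
  req#10 t=22ms: DENY
  req#11 t=25ms: ALLOW

Answer: AAAADDAAADA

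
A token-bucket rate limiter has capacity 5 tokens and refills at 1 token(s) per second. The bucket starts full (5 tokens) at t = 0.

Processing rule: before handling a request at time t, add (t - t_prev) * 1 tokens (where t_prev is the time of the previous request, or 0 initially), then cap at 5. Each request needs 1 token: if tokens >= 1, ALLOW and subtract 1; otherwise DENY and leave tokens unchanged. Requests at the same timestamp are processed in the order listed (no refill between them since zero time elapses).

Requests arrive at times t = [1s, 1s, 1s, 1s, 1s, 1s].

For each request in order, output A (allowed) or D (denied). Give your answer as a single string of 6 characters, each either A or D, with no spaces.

Answer: AAAAAD

Derivation:
Simulating step by step:
  req#1 t=1s: ALLOW
  req#2 t=1s: ALLOW
  req#3 t=1s: ALLOW
  req#4 t=1s: ALLOW
  req#5 t=1s: ALLOW
  req#6 t=1s: DENY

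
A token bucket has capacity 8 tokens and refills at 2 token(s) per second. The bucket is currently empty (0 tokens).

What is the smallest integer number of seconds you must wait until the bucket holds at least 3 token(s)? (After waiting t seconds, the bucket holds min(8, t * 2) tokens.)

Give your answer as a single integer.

Need t * 2 >= 3, so t >= 3/2.
Smallest integer t = ceil(3/2) = 2.

Answer: 2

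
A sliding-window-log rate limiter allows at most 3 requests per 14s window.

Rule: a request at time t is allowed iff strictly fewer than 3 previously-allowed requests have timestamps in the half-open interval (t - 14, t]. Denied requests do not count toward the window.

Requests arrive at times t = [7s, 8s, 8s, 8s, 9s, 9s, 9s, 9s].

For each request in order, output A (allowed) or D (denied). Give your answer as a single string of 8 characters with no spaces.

Tracking allowed requests in the window:
  req#1 t=7s: ALLOW
  req#2 t=8s: ALLOW
  req#3 t=8s: ALLOW
  req#4 t=8s: DENY
  req#5 t=9s: DENY
  req#6 t=9s: DENY
  req#7 t=9s: DENY
  req#8 t=9s: DENY

Answer: AAADDDDD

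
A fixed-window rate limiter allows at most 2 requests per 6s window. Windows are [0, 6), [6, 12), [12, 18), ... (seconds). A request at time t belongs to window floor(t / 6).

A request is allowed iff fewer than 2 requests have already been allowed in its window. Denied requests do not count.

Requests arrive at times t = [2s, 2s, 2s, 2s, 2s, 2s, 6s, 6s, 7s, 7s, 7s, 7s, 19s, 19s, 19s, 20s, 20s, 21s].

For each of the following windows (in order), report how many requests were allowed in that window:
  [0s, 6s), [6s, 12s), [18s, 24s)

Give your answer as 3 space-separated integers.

Answer: 2 2 2

Derivation:
Processing requests:
  req#1 t=2s (window 0): ALLOW
  req#2 t=2s (window 0): ALLOW
  req#3 t=2s (window 0): DENY
  req#4 t=2s (window 0): DENY
  req#5 t=2s (window 0): DENY
  req#6 t=2s (window 0): DENY
  req#7 t=6s (window 1): ALLOW
  req#8 t=6s (window 1): ALLOW
  req#9 t=7s (window 1): DENY
  req#10 t=7s (window 1): DENY
  req#11 t=7s (window 1): DENY
  req#12 t=7s (window 1): DENY
  req#13 t=19s (window 3): ALLOW
  req#14 t=19s (window 3): ALLOW
  req#15 t=19s (window 3): DENY
  req#16 t=20s (window 3): DENY
  req#17 t=20s (window 3): DENY
  req#18 t=21s (window 3): DENY

Allowed counts by window: 2 2 2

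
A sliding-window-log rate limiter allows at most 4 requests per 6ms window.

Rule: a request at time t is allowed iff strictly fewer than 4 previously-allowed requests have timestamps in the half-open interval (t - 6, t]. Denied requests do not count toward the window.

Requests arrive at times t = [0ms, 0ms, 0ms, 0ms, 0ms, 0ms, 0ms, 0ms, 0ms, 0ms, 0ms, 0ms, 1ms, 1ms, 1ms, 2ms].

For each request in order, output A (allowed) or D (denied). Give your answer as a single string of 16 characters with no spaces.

Answer: AAAADDDDDDDDDDDD

Derivation:
Tracking allowed requests in the window:
  req#1 t=0ms: ALLOW
  req#2 t=0ms: ALLOW
  req#3 t=0ms: ALLOW
  req#4 t=0ms: ALLOW
  req#5 t=0ms: DENY
  req#6 t=0ms: DENY
  req#7 t=0ms: DENY
  req#8 t=0ms: DENY
  req#9 t=0ms: DENY
  req#10 t=0ms: DENY
  req#11 t=0ms: DENY
  req#12 t=0ms: DENY
  req#13 t=1ms: DENY
  req#14 t=1ms: DENY
  req#15 t=1ms: DENY
  req#16 t=2ms: DENY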